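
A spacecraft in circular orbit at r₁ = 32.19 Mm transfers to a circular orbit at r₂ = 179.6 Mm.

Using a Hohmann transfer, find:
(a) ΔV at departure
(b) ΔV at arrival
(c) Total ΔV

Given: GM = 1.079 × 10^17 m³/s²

Convert to SI: r₁ = 32.19 Mm = 3.219e+07 m; r₂ = 179.6 Mm = 1.796e+08 m.
Transfer semi-major axis: a_t = (r₁ + r₂)/2 = (3.219e+07 + 1.796e+08)/2 = 1.05895e+08 m.
Circular speeds: v₁ = √(GM/r₁) = 57896.2 m/s, v₂ = √(GM/r₂) = 24510.8 m/s.
Transfer speeds (vis-viva v² = GM(2/r − 1/a_t)): v₁ᵗ = 75399 m/s, v₂ᵗ = 13513.9 m/s.
(a) ΔV₁ = |v₁ᵗ − v₁| ≈ 1.75e+04 m/s = 17.5 km/s.
(b) ΔV₂ = |v₂ − v₂ᵗ| ≈ 1.1e+04 m/s = 11 km/s.
(c) ΔV_total = ΔV₁ + ΔV₂ ≈ 2.85e+04 m/s = 28.5 km/s.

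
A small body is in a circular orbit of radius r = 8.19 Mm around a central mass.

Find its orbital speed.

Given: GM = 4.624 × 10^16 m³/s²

Convert to SI: r = 8.19 Mm = 8.19e+06 m.
For a circular orbit, gravity supplies the centripetal force, so v = √(GM / r).
v = √(4.624e+16 / 8.19e+06) m/s ≈ 7.514e+04 m/s = 75.14 km/s.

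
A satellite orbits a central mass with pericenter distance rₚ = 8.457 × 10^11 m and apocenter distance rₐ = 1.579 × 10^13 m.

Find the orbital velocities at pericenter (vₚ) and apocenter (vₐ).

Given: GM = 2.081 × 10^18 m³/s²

Use the vis-viva equation v² = GM(2/r − 1/a) with a = (rₚ + rₐ)/2 = (8.457e+11 + 1.579e+13)/2 = 8.31785e+12 m.
vₚ = √(GM · (2/rₚ − 1/a)) = √(2.081e+18 · (2/8.457e+11 − 1/8.31785e+12)) m/s ≈ 2161 m/s = 2.161 km/s.
vₐ = √(GM · (2/rₐ − 1/a)) = √(2.081e+18 · (2/1.579e+13 − 1/8.31785e+12)) m/s ≈ 115.8 m/s = 115.8 m/s.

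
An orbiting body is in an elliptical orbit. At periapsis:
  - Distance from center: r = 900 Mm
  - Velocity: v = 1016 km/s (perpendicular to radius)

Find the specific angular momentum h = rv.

Convert to SI: r = 900 Mm = 9e+08 m; v = 1016 km/s = 1.016e+06 m/s.
With v perpendicular to r, h = r · v.
h = 9e+08 · 1.016e+06 m²/s ≈ 9.144e+14 m²/s.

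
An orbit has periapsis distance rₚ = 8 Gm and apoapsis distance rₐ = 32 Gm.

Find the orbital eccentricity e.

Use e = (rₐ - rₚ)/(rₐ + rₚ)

Convert to SI: rₚ = 8 Gm = 8e+09 m; rₐ = 32 Gm = 3.2e+10 m.
e = (rₐ − rₚ) / (rₐ + rₚ).
e = (3.2e+10 − 8e+09) / (3.2e+10 + 8e+09) = 2.4e+10 / 4e+10 ≈ 0.6.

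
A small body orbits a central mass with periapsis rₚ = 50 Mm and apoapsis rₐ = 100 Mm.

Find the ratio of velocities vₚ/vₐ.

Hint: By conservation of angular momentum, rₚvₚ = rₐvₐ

Convert to SI: rₚ = 50 Mm = 5e+07 m; rₐ = 100 Mm = 1e+08 m.
Conservation of angular momentum gives rₚvₚ = rₐvₐ, so vₚ/vₐ = rₐ/rₚ.
vₚ/vₐ = 1e+08 / 5e+07 ≈ 2.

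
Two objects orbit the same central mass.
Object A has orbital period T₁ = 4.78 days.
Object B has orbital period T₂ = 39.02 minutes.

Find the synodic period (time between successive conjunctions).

Convert to SI: T₁ = 4.78 days = 412992 s; T₂ = 39.02 minutes = 2341.2 s.
T_syn = |T₁ · T₂ / (T₁ − T₂)|.
T_syn = |412992 · 2341.2 / (412992 − 2341.2)| s ≈ 2355 s = 39.24 minutes.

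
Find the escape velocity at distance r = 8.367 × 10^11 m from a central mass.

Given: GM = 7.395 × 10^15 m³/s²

Escape velocity comes from setting total energy to zero: ½v² − GM/r = 0 ⇒ v_esc = √(2GM / r).
v_esc = √(2 · 7.395e+15 / 8.367e+11) m/s ≈ 133 m/s = 133 m/s.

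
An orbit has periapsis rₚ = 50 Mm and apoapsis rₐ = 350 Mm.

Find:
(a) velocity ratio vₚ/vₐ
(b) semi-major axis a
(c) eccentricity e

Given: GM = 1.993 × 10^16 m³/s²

Convert to SI: rₚ = 50 Mm = 5e+07 m; rₐ = 350 Mm = 3.5e+08 m.
(a) Conservation of angular momentum (rₚvₚ = rₐvₐ) gives vₚ/vₐ = rₐ/rₚ = 3.5e+08/5e+07 ≈ 7
(b) a = (rₚ + rₐ)/2 = (5e+07 + 3.5e+08)/2 ≈ 2e+08 m
(c) e = (rₐ − rₚ)/(rₐ + rₚ) = (3.5e+08 − 5e+07)/(3.5e+08 + 5e+07) ≈ 0.75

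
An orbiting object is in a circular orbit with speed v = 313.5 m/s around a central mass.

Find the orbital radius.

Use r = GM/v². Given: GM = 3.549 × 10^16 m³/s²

For a circular orbit, v² = GM / r, so r = GM / v².
r = 3.549e+16 / (313.5)² m ≈ 3.611e+11 m = 3.611 × 10^11 m.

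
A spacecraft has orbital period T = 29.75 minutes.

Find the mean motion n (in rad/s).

Convert to SI: T = 29.75 minutes = 1785 s.
n = 2π / T.
n = 2π / 1785 s ≈ 0.00352 rad/s.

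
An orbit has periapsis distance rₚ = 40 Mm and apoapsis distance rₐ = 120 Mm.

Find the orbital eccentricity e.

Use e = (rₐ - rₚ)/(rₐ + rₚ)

Convert to SI: rₚ = 40 Mm = 4e+07 m; rₐ = 120 Mm = 1.2e+08 m.
e = (rₐ − rₚ) / (rₐ + rₚ).
e = (1.2e+08 − 4e+07) / (1.2e+08 + 4e+07) = 8e+07 / 1.6e+08 ≈ 0.5.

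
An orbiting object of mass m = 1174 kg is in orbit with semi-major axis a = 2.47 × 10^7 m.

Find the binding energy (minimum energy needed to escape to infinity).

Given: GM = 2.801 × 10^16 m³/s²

Total orbital energy is E = −GMm/(2a); binding energy is E_bind = −E = GMm/(2a).
E_bind = 2.801e+16 · 1174 / (2 · 2.47e+07) J ≈ 6.657e+11 J = 665.7 GJ.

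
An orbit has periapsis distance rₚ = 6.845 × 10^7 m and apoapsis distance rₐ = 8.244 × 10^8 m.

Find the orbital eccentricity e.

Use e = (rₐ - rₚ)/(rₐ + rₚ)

e = (rₐ − rₚ) / (rₐ + rₚ).
e = (8.244e+08 − 6.845e+07) / (8.244e+08 + 6.845e+07) = 7.5595e+08 / 8.9285e+08 ≈ 0.8467.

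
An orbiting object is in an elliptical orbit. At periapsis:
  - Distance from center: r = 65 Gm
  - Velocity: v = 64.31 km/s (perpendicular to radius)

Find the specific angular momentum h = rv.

Convert to SI: r = 65 Gm = 6.5e+10 m; v = 64.31 km/s = 64310 m/s.
With v perpendicular to r, h = r · v.
h = 6.5e+10 · 64310 m²/s ≈ 4.18e+15 m²/s.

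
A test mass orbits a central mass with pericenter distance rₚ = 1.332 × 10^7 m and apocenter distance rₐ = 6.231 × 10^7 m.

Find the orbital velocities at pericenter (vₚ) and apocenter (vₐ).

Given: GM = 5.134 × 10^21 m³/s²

Use the vis-viva equation v² = GM(2/r − 1/a) with a = (rₚ + rₐ)/2 = (1.332e+07 + 6.231e+07)/2 = 3.7815e+07 m.
vₚ = √(GM · (2/rₚ − 1/a)) = √(5.134e+21 · (2/1.332e+07 − 1/3.7815e+07)) m/s ≈ 2.52e+07 m/s = 2.52e+04 km/s.
vₐ = √(GM · (2/rₐ − 1/a)) = √(5.134e+21 · (2/6.231e+07 − 1/3.7815e+07)) m/s ≈ 5.387e+06 m/s = 5387 km/s.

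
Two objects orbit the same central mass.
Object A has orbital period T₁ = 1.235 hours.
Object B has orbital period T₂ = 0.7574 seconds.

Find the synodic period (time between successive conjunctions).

Convert to SI: T₁ = 1.235 hours = 4446 s.
T_syn = |T₁ · T₂ / (T₁ − T₂)|.
T_syn = |4446 · 0.7574 / (4446 − 0.7574)| s ≈ 0.7575 s = 0.7575 seconds.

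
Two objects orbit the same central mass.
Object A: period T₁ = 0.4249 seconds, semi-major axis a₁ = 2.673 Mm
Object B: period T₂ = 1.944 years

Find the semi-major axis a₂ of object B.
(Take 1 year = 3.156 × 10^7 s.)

Convert to SI: a₁ = 2.673 Mm = 2.673e+06 m; T₂ = 1.944 years = 6.13526e+07 s.
Kepler's third law: (T₁/T₂)² = (a₁/a₂)³ ⇒ a₂ = a₁ · (T₂/T₁)^(2/3).
T₂/T₁ = 6.13526e+07 / 0.4249 = 1.44393e+08.
a₂ = 2.673e+06 · (1.44393e+08)^(2/3) m ≈ 7.357e+11 m = 735.7 Gm.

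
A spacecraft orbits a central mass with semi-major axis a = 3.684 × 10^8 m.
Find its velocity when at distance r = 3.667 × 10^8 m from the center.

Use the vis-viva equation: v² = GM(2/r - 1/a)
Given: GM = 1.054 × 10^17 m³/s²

Vis-viva: v = √(GM · (2/r − 1/a)).
2/r − 1/a = 2/3.667e+08 − 1/3.684e+08 = 2.73961e-09 m⁻¹.
v = √(1.054e+17 · 2.73961e-09) m/s ≈ 1.699e+04 m/s = 16.99 km/s.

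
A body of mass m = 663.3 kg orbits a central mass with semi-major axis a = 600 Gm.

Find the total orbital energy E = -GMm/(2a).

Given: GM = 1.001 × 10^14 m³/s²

Convert to SI: a = 600 Gm = 6e+11 m.
E = −GMm / (2a).
E = −1.001e+14 · 663.3 / (2 · 6e+11) J ≈ -5.533e+04 J = -55.33 kJ.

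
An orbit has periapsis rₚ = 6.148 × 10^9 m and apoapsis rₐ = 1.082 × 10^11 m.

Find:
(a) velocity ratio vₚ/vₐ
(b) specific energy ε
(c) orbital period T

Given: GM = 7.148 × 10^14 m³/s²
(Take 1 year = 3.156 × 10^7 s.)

(a) Conservation of angular momentum (rₚvₚ = rₐvₐ) gives vₚ/vₐ = rₐ/rₚ = 1.082e+11/6.148e+09 ≈ 17.6
(b) With a = (rₚ + rₐ)/2 = 5.7174e+10 m, ε = −GM/(2a) = −7.148e+14/(2 · 5.7174e+10) J/kg ≈ -6251 J/kg
(c) With a = (rₚ + rₐ)/2 = 5.7174e+10 m, T = 2π √(a³/GM) = 2π √((5.7174e+10)³/7.148e+14) s ≈ 3.213e+09 s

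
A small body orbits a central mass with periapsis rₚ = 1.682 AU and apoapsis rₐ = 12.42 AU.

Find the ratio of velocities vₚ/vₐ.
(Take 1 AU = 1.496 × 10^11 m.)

Convert to SI: rₚ = 1.682 AU = 2.51627e+11 m; rₐ = 12.42 AU = 1.85803e+12 m.
Conservation of angular momentum gives rₚvₚ = rₐvₐ, so vₚ/vₐ = rₐ/rₚ.
vₚ/vₐ = 1.85803e+12 / 2.51627e+11 ≈ 7.384.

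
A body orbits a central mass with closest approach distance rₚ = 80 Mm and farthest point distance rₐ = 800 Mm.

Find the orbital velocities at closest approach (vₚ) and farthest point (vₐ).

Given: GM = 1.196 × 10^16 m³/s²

Convert to SI: rₚ = 80 Mm = 8e+07 m; rₐ = 800 Mm = 8e+08 m.
Use the vis-viva equation v² = GM(2/r − 1/a) with a = (rₚ + rₐ)/2 = (8e+07 + 8e+08)/2 = 4.4e+08 m.
vₚ = √(GM · (2/rₚ − 1/a)) = √(1.196e+16 · (2/8e+07 − 1/4.4e+08)) m/s ≈ 1.649e+04 m/s = 16.49 km/s.
vₐ = √(GM · (2/rₐ − 1/a)) = √(1.196e+16 · (2/8e+08 − 1/4.4e+08)) m/s ≈ 1649 m/s = 1.649 km/s.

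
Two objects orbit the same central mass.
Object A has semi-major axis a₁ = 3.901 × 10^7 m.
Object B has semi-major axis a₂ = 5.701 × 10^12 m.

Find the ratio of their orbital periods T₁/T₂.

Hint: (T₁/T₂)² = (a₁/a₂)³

From Kepler's third law, (T₁/T₂)² = (a₁/a₂)³, so T₁/T₂ = (a₁/a₂)^(3/2).
a₁/a₂ = 3.901e+07 / 5.701e+12 = 6.84266e-06.
T₁/T₂ = (6.84266e-06)^(3/2) ≈ 1.79e-08.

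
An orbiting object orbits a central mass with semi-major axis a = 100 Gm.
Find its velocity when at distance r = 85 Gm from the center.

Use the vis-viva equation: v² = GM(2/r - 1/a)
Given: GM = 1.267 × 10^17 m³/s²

Convert to SI: a = 100 Gm = 1e+11 m; r = 85 Gm = 8.5e+10 m.
Vis-viva: v = √(GM · (2/r − 1/a)).
2/r − 1/a = 2/8.5e+10 − 1/1e+11 = 1.35294e-11 m⁻¹.
v = √(1.267e+17 · 1.35294e-11) m/s ≈ 1309 m/s = 1.309 km/s.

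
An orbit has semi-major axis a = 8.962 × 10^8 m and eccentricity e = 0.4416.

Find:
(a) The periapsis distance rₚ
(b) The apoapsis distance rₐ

(a) rₚ = a(1 − e) = 8.962e+08 · (1 − 0.4416) = 8.962e+08 · 0.5584 ≈ 5.004e+08 m = 5.004 × 10^8 m.
(b) rₐ = a(1 + e) = 8.962e+08 · (1 + 0.4416) = 8.962e+08 · 1.4416 ≈ 1.292e+09 m = 1.292 × 10^9 m.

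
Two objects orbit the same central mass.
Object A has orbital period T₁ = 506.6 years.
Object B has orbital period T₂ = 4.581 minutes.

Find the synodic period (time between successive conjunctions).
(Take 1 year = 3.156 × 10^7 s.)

Convert to SI: T₁ = 506.6 years = 1.59883e+10 s; T₂ = 4.581 minutes = 274.86 s.
T_syn = |T₁ · T₂ / (T₁ − T₂)|.
T_syn = |1.59883e+10 · 274.86 / (1.59883e+10 − 274.86)| s ≈ 274.9 s = 4.581 minutes.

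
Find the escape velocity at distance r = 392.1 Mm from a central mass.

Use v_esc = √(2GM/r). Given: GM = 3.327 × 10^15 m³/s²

Convert to SI: r = 392.1 Mm = 3.921e+08 m.
Escape velocity comes from setting total energy to zero: ½v² − GM/r = 0 ⇒ v_esc = √(2GM / r).
v_esc = √(2 · 3.327e+15 / 3.921e+08) m/s ≈ 4119 m/s = 4.119 km/s.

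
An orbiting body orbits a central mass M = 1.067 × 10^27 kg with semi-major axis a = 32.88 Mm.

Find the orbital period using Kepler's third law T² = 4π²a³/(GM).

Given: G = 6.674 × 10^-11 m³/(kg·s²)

Convert to SI: a = 32.88 Mm = 3.288e+07 m.
GM = G · M = 6.674e-11 · 1.067e+27 = 7.12116e+16 m³/s².
Kepler's third law: T = 2π √(a³ / GM).
Substituting a = 3.288e+07 m and GM = 7.12116e+16 m³/s²:
T = 2π √((3.288e+07)³ / 7.12116e+16) s
T ≈ 4439 s = 1.233 hours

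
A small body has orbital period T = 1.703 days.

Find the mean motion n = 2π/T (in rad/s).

Convert to SI: T = 1.703 days = 147139 s.
n = 2π / T.
n = 2π / 147139 s ≈ 4.27e-05 rad/s.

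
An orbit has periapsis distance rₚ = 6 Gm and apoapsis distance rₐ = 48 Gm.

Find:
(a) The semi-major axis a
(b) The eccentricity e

Convert to SI: rₚ = 6 Gm = 6e+09 m; rₐ = 48 Gm = 4.8e+10 m.
(a) a = (rₚ + rₐ) / 2 = (6e+09 + 4.8e+10) / 2 ≈ 2.7e+10 m = 27 Gm.
(b) e = (rₐ − rₚ) / (rₐ + rₚ) = (4.8e+10 − 6e+09) / (4.8e+10 + 6e+09) ≈ 0.7778.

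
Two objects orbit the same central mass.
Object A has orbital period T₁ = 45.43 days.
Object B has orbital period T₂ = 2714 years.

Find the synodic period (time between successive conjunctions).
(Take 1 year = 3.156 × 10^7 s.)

Convert to SI: T₁ = 45.43 days = 3.92515e+06 s; T₂ = 2714 years = 8.56538e+10 s.
T_syn = |T₁ · T₂ / (T₁ − T₂)|.
T_syn = |3.92515e+06 · 8.56538e+10 / (3.92515e+06 − 8.56538e+10)| s ≈ 3.925e+06 s = 45.43 days.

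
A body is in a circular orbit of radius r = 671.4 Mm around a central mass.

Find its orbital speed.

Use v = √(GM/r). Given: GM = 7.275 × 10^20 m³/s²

Convert to SI: r = 671.4 Mm = 6.714e+08 m.
For a circular orbit, gravity supplies the centripetal force, so v = √(GM / r).
v = √(7.275e+20 / 6.714e+08) m/s ≈ 1.041e+06 m/s = 1041 km/s.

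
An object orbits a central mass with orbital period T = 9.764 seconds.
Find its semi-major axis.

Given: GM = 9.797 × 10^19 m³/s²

Invert Kepler's third law: a = (GM · T² / (4π²))^(1/3).
Substituting T = 9.764 s and GM = 9.797e+19 m³/s²:
a = (9.797e+19 · (9.764)² / (4π²))^(1/3) m
a ≈ 6.185e+06 m = 6.185 Mm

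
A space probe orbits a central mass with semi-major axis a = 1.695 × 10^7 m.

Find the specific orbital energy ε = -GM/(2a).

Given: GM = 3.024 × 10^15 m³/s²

ε = −GM / (2a).
ε = −3.024e+15 / (2 · 1.695e+07) J/kg ≈ -8.92e+07 J/kg = -89.2 MJ/kg.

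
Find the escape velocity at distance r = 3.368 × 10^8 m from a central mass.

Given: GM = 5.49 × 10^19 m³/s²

Escape velocity comes from setting total energy to zero: ½v² − GM/r = 0 ⇒ v_esc = √(2GM / r).
v_esc = √(2 · 5.49e+19 / 3.368e+08) m/s ≈ 5.71e+05 m/s = 571 km/s.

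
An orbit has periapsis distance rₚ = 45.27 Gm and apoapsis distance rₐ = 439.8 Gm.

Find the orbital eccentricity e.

Convert to SI: rₚ = 45.27 Gm = 4.527e+10 m; rₐ = 439.8 Gm = 4.398e+11 m.
e = (rₐ − rₚ) / (rₐ + rₚ).
e = (4.398e+11 − 4.527e+10) / (4.398e+11 + 4.527e+10) = 3.9453e+11 / 4.8507e+11 ≈ 0.8133.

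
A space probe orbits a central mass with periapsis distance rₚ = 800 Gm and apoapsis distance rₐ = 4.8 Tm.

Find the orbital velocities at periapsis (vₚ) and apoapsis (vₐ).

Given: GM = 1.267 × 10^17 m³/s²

Convert to SI: rₚ = 800 Gm = 8e+11 m; rₐ = 4.8 Tm = 4.8e+12 m.
Use the vis-viva equation v² = GM(2/r − 1/a) with a = (rₚ + rₐ)/2 = (8e+11 + 4.8e+12)/2 = 2.8e+12 m.
vₚ = √(GM · (2/rₚ − 1/a)) = √(1.267e+17 · (2/8e+11 − 1/2.8e+12)) m/s ≈ 521.1 m/s = 521.1 m/s.
vₐ = √(GM · (2/rₐ − 1/a)) = √(1.267e+17 · (2/4.8e+12 − 1/2.8e+12)) m/s ≈ 86.84 m/s = 86.84 m/s.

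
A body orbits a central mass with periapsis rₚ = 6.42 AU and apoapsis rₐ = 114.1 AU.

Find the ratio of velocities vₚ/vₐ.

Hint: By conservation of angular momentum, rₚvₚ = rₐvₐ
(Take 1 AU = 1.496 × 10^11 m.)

Convert to SI: rₚ = 6.42 AU = 9.60432e+11 m; rₐ = 114.1 AU = 1.70694e+13 m.
Conservation of angular momentum gives rₚvₚ = rₐvₐ, so vₚ/vₐ = rₐ/rₚ.
vₚ/vₐ = 1.70694e+13 / 9.60432e+11 ≈ 17.77.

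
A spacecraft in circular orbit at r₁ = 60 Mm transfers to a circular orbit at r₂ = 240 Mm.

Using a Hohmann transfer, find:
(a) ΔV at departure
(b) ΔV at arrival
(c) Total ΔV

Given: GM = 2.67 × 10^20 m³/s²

Convert to SI: r₁ = 60 Mm = 6e+07 m; r₂ = 240 Mm = 2.4e+08 m.
Transfer semi-major axis: a_t = (r₁ + r₂)/2 = (6e+07 + 2.4e+08)/2 = 1.5e+08 m.
Circular speeds: v₁ = √(GM/r₁) = 2.1095e+06 m/s, v₂ = √(GM/r₂) = 1.05475e+06 m/s.
Transfer speeds (vis-viva v² = GM(2/r − 1/a_t)): v₁ᵗ = 2.66833e+06 m/s, v₂ᵗ = 667083 m/s.
(a) ΔV₁ = |v₁ᵗ − v₁| ≈ 5.588e+05 m/s = 558.8 km/s.
(b) ΔV₂ = |v₂ − v₂ᵗ| ≈ 3.877e+05 m/s = 387.7 km/s.
(c) ΔV_total = ΔV₁ + ΔV₂ ≈ 9.465e+05 m/s = 946.5 km/s.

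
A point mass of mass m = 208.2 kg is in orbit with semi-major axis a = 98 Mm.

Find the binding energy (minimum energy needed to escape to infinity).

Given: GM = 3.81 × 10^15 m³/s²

Convert to SI: a = 98 Mm = 9.8e+07 m.
Total orbital energy is E = −GMm/(2a); binding energy is E_bind = −E = GMm/(2a).
E_bind = 3.81e+15 · 208.2 / (2 · 9.8e+07) J ≈ 4.047e+09 J = 4.047 GJ.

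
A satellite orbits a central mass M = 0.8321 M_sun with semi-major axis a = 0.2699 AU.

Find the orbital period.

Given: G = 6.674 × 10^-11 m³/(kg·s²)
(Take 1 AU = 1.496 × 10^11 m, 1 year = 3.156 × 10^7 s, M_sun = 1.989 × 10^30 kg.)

Convert to SI: a = 0.2699 AU = 4.0377e+10 m; M = 0.8321 M_sun = 1.65505e+30 kg.
GM = G · M = 6.674e-11 · 1.65505e+30 = 1.10458e+20 m³/s².
Kepler's third law: T = 2π √(a³ / GM).
Substituting a = 4.0377e+10 m and GM = 1.10458e+20 m³/s²:
T = 2π √((4.0377e+10)³ / 1.10458e+20) s
T ≈ 4.85e+06 s = 0.1537 years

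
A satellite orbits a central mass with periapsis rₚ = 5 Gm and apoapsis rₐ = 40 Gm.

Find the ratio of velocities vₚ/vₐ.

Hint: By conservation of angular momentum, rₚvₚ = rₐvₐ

Convert to SI: rₚ = 5 Gm = 5e+09 m; rₐ = 40 Gm = 4e+10 m.
Conservation of angular momentum gives rₚvₚ = rₐvₐ, so vₚ/vₐ = rₐ/rₚ.
vₚ/vₐ = 4e+10 / 5e+09 ≈ 8.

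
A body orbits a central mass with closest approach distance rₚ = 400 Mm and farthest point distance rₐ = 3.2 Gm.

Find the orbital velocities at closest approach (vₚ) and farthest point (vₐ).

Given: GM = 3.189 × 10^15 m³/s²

Convert to SI: rₚ = 400 Mm = 4e+08 m; rₐ = 3.2 Gm = 3.2e+09 m.
Use the vis-viva equation v² = GM(2/r − 1/a) with a = (rₚ + rₐ)/2 = (4e+08 + 3.2e+09)/2 = 1.8e+09 m.
vₚ = √(GM · (2/rₚ − 1/a)) = √(3.189e+15 · (2/4e+08 − 1/1.8e+09)) m/s ≈ 3765 m/s = 3.765 km/s.
vₐ = √(GM · (2/rₐ − 1/a)) = √(3.189e+15 · (2/3.2e+09 − 1/1.8e+09)) m/s ≈ 470.6 m/s = 470.6 m/s.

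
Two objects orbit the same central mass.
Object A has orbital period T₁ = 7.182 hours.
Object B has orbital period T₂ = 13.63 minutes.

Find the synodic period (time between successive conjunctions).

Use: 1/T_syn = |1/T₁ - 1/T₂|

Convert to SI: T₁ = 7.182 hours = 25855.2 s; T₂ = 13.63 minutes = 817.8 s.
T_syn = |T₁ · T₂ / (T₁ − T₂)|.
T_syn = |25855.2 · 817.8 / (25855.2 − 817.8)| s ≈ 844.5 s = 14.08 minutes.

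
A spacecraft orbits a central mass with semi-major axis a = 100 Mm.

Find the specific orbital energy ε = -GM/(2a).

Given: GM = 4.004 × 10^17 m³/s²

Convert to SI: a = 100 Mm = 1e+08 m.
ε = −GM / (2a).
ε = −4.004e+17 / (2 · 1e+08) J/kg ≈ -2.002e+09 J/kg = -2.002 GJ/kg.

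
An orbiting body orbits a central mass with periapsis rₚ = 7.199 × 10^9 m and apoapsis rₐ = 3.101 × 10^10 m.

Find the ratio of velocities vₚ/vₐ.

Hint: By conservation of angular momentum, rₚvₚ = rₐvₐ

Conservation of angular momentum gives rₚvₚ = rₐvₐ, so vₚ/vₐ = rₐ/rₚ.
vₚ/vₐ = 3.101e+10 / 7.199e+09 ≈ 4.308.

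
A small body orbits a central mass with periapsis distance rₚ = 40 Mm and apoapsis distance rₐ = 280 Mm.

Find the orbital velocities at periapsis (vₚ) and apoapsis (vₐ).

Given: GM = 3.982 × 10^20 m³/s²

Convert to SI: rₚ = 40 Mm = 4e+07 m; rₐ = 280 Mm = 2.8e+08 m.
Use the vis-viva equation v² = GM(2/r − 1/a) with a = (rₚ + rₐ)/2 = (4e+07 + 2.8e+08)/2 = 1.6e+08 m.
vₚ = √(GM · (2/rₚ − 1/a)) = √(3.982e+20 · (2/4e+07 − 1/1.6e+08)) m/s ≈ 4.174e+06 m/s = 4174 km/s.
vₐ = √(GM · (2/rₐ − 1/a)) = √(3.982e+20 · (2/2.8e+08 − 1/1.6e+08)) m/s ≈ 5.963e+05 m/s = 596.3 km/s.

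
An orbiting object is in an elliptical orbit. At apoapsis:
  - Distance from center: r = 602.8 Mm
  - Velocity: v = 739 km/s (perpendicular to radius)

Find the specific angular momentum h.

Convert to SI: r = 602.8 Mm = 6.028e+08 m; v = 739 km/s = 739000 m/s.
With v perpendicular to r, h = r · v.
h = 6.028e+08 · 739000 m²/s ≈ 4.455e+14 m²/s.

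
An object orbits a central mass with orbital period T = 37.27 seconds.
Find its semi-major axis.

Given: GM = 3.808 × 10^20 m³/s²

Invert Kepler's third law: a = (GM · T² / (4π²))^(1/3).
Substituting T = 37.27 s and GM = 3.808e+20 m³/s²:
a = (3.808e+20 · (37.27)² / (4π²))^(1/3) m
a ≈ 2.375e+07 m = 2.375 × 10^7 m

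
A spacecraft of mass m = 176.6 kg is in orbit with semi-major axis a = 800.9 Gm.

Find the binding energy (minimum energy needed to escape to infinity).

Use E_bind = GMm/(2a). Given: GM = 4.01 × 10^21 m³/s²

Convert to SI: a = 800.9 Gm = 8.009e+11 m.
Total orbital energy is E = −GMm/(2a); binding energy is E_bind = −E = GMm/(2a).
E_bind = 4.01e+21 · 176.6 / (2 · 8.009e+11) J ≈ 4.421e+11 J = 442.1 GJ.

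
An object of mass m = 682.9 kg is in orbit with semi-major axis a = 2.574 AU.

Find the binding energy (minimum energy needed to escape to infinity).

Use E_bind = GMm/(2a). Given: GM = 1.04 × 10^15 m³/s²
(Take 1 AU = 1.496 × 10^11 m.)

Convert to SI: a = 2.574 AU = 3.8507e+11 m.
Total orbital energy is E = −GMm/(2a); binding energy is E_bind = −E = GMm/(2a).
E_bind = 1.04e+15 · 682.9 / (2 · 3.8507e+11) J ≈ 9.222e+05 J = 922.2 kJ.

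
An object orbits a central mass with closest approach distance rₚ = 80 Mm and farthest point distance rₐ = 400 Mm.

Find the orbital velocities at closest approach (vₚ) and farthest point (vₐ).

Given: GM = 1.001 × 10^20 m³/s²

Convert to SI: rₚ = 80 Mm = 8e+07 m; rₐ = 400 Mm = 4e+08 m.
Use the vis-viva equation v² = GM(2/r − 1/a) with a = (rₚ + rₐ)/2 = (8e+07 + 4e+08)/2 = 2.4e+08 m.
vₚ = √(GM · (2/rₚ − 1/a)) = √(1.001e+20 · (2/8e+07 − 1/2.4e+08)) m/s ≈ 1.444e+06 m/s = 1444 km/s.
vₐ = √(GM · (2/rₐ − 1/a)) = √(1.001e+20 · (2/4e+08 − 1/2.4e+08)) m/s ≈ 2.888e+05 m/s = 288.8 km/s.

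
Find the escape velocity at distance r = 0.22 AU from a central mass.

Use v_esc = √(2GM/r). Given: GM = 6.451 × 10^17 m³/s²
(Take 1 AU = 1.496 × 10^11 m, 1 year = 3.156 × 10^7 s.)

Convert to SI: r = 0.22 AU = 3.2912e+10 m.
Escape velocity comes from setting total energy to zero: ½v² − GM/r = 0 ⇒ v_esc = √(2GM / r).
v_esc = √(2 · 6.451e+17 / 3.2912e+10) m/s ≈ 6261 m/s = 1.321 AU/year.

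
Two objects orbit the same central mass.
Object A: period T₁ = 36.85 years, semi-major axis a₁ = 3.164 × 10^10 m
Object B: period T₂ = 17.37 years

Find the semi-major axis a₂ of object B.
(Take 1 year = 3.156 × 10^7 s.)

Convert to SI: T₁ = 36.85 years = 1.16299e+09 s; T₂ = 17.37 years = 5.48197e+08 s.
Kepler's third law: (T₁/T₂)² = (a₁/a₂)³ ⇒ a₂ = a₁ · (T₂/T₁)^(2/3).
T₂/T₁ = 5.48197e+08 / 1.16299e+09 = 0.47137.
a₂ = 3.164e+10 · (0.47137)^(2/3) m ≈ 1.916e+10 m = 1.916 × 10^10 m.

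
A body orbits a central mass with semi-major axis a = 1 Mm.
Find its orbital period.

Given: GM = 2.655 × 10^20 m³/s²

Convert to SI: a = 1 Mm = 1e+06 m.
Kepler's third law: T = 2π √(a³ / GM).
Substituting a = 1e+06 m and GM = 2.655e+20 m³/s²:
T = 2π √((1e+06)³ / 2.655e+20) s
T ≈ 0.3856 s = 0.3856 seconds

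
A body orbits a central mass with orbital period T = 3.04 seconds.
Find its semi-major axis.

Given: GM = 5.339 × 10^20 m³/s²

Invert Kepler's third law: a = (GM · T² / (4π²))^(1/3).
Substituting T = 3.04 s and GM = 5.339e+20 m³/s²:
a = (5.339e+20 · (3.04)² / (4π²))^(1/3) m
a ≈ 5e+06 m = 5 Mm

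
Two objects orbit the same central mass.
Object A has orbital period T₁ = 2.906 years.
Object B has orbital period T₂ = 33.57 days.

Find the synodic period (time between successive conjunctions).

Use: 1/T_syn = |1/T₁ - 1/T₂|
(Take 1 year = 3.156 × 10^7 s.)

Convert to SI: T₁ = 2.906 years = 9.17134e+07 s; T₂ = 33.57 days = 2.90045e+06 s.
T_syn = |T₁ · T₂ / (T₁ − T₂)|.
T_syn = |9.17134e+07 · 2.90045e+06 / (9.17134e+07 − 2.90045e+06)| s ≈ 2.995e+06 s = 34.67 days.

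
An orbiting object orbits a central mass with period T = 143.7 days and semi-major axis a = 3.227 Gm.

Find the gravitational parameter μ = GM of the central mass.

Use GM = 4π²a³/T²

Convert to SI: T = 143.7 days = 1.24157e+07 s; a = 3.227 Gm = 3.227e+09 m.
GM = 4π² · a³ / T².
GM = 4π² · (3.227e+09)³ / (1.24157e+07)² m³/s² ≈ 8.606e+15 m³/s² = 8.606 × 10^15 m³/s².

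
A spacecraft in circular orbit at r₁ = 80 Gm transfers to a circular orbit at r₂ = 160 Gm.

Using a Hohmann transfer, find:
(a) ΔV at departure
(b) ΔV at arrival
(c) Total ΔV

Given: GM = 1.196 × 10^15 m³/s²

Convert to SI: r₁ = 80 Gm = 8e+10 m; r₂ = 160 Gm = 1.6e+11 m.
Transfer semi-major axis: a_t = (r₁ + r₂)/2 = (8e+10 + 1.6e+11)/2 = 1.2e+11 m.
Circular speeds: v₁ = √(GM/r₁) = 122.27 m/s, v₂ = √(GM/r₂) = 86.4581 m/s.
Transfer speeds (vis-viva v² = GM(2/r − 1/a_t)): v₁ᵗ = 141.185 m/s, v₂ᵗ = 70.5927 m/s.
(a) ΔV₁ = |v₁ᵗ − v₁| ≈ 18.92 m/s = 18.92 m/s.
(b) ΔV₂ = |v₂ − v₂ᵗ| ≈ 15.87 m/s = 15.87 m/s.
(c) ΔV_total = ΔV₁ + ΔV₂ ≈ 34.78 m/s = 34.78 m/s.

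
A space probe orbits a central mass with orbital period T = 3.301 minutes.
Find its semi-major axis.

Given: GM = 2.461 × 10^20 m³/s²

Convert to SI: T = 3.301 minutes = 198.06 s.
Invert Kepler's third law: a = (GM · T² / (4π²))^(1/3).
Substituting T = 198.06 s and GM = 2.461e+20 m³/s²:
a = (2.461e+20 · (198.06)² / (4π²))^(1/3) m
a ≈ 6.253e+07 m = 62.53 Mm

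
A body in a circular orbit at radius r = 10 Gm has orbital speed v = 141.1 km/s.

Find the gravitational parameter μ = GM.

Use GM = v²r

Convert to SI: r = 10 Gm = 1e+10 m; v = 141.1 km/s = 141100 m/s.
For a circular orbit v² = GM/r, so GM = v² · r.
GM = (141100)² · 1e+10 m³/s² ≈ 1.991e+20 m³/s² = 1.991 × 10^20 m³/s².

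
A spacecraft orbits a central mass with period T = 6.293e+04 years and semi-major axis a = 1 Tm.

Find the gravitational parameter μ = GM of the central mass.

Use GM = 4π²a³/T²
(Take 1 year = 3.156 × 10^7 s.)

Convert to SI: T = 6.293e+04 years = 1.98607e+12 s; a = 1 Tm = 1e+12 m.
GM = 4π² · a³ / T².
GM = 4π² · (1e+12)³ / (1.98607e+12)² m³/s² ≈ 1.001e+13 m³/s² = 1.001 × 10^13 m³/s².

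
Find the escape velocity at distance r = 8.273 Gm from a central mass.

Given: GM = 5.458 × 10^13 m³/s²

Convert to SI: r = 8.273 Gm = 8.273e+09 m.
Escape velocity comes from setting total energy to zero: ½v² − GM/r = 0 ⇒ v_esc = √(2GM / r).
v_esc = √(2 · 5.458e+13 / 8.273e+09) m/s ≈ 114.9 m/s = 114.9 m/s.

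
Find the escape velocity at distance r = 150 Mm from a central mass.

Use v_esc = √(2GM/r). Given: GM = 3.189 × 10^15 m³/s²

Convert to SI: r = 150 Mm = 1.5e+08 m.
Escape velocity comes from setting total energy to zero: ½v² − GM/r = 0 ⇒ v_esc = √(2GM / r).
v_esc = √(2 · 3.189e+15 / 1.5e+08) m/s ≈ 6521 m/s = 6.521 km/s.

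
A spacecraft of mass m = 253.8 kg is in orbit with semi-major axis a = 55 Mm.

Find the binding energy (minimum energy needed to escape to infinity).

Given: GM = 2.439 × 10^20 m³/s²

Convert to SI: a = 55 Mm = 5.5e+07 m.
Total orbital energy is E = −GMm/(2a); binding energy is E_bind = −E = GMm/(2a).
E_bind = 2.439e+20 · 253.8 / (2 · 5.5e+07) J ≈ 5.627e+14 J = 562.7 TJ.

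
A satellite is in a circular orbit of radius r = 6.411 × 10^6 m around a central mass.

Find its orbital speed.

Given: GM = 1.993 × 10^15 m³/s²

For a circular orbit, gravity supplies the centripetal force, so v = √(GM / r).
v = √(1.993e+15 / 6.411e+06) m/s ≈ 1.763e+04 m/s = 17.63 km/s.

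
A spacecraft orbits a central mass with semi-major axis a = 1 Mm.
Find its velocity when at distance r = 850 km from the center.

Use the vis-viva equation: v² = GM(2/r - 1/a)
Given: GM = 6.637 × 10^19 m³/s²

Convert to SI: a = 1 Mm = 1e+06 m; r = 850 km = 850000 m.
Vis-viva: v = √(GM · (2/r − 1/a)).
2/r − 1/a = 2/850000 − 1/1e+06 = 1.35294e-06 m⁻¹.
v = √(6.637e+19 · 1.35294e-06) m/s ≈ 9.476e+06 m/s = 9476 km/s.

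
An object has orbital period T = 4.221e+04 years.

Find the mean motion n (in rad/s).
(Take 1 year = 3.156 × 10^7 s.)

Convert to SI: T = 4.221e+04 years = 1.33215e+12 s.
n = 2π / T.
n = 2π / 1.33215e+12 s ≈ 4.717e-12 rad/s.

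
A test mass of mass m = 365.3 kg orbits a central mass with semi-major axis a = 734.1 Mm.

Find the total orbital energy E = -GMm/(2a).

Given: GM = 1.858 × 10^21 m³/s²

Convert to SI: a = 734.1 Mm = 7.341e+08 m.
E = −GMm / (2a).
E = −1.858e+21 · 365.3 / (2 · 7.341e+08) J ≈ -4.623e+14 J = -462.3 TJ.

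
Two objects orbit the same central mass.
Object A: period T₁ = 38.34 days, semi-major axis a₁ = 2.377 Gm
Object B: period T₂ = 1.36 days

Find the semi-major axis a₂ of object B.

Convert to SI: T₁ = 38.34 days = 3.31258e+06 s; a₁ = 2.377 Gm = 2.377e+09 m; T₂ = 1.36 days = 117504 s.
Kepler's third law: (T₁/T₂)² = (a₁/a₂)³ ⇒ a₂ = a₁ · (T₂/T₁)^(2/3).
T₂/T₁ = 117504 / 3.31258e+06 = 0.0354721.
a₂ = 2.377e+09 · (0.0354721)^(2/3) m ≈ 2.566e+08 m = 256.6 Mm.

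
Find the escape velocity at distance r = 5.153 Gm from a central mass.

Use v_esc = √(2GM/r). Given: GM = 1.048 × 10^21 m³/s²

Convert to SI: r = 5.153 Gm = 5.153e+09 m.
Escape velocity comes from setting total energy to zero: ½v² − GM/r = 0 ⇒ v_esc = √(2GM / r).
v_esc = √(2 · 1.048e+21 / 5.153e+09) m/s ≈ 6.378e+05 m/s = 637.8 km/s.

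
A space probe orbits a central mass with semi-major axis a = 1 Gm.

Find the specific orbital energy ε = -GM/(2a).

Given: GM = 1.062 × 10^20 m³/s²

Convert to SI: a = 1 Gm = 1e+09 m.
ε = −GM / (2a).
ε = −1.062e+20 / (2 · 1e+09) J/kg ≈ -5.31e+10 J/kg = -53.1 GJ/kg.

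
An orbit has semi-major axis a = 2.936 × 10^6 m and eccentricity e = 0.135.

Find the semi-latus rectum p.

p = a (1 − e²).
p = 2.936e+06 · (1 − (0.135)²) = 2.936e+06 · 0.981775 ≈ 2.882e+06 m = 2.882 × 10^6 m.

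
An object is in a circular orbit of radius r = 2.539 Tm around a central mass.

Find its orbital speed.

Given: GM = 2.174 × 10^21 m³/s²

Convert to SI: r = 2.539 Tm = 2.539e+12 m.
For a circular orbit, gravity supplies the centripetal force, so v = √(GM / r).
v = √(2.174e+21 / 2.539e+12) m/s ≈ 2.926e+04 m/s = 29.26 km/s.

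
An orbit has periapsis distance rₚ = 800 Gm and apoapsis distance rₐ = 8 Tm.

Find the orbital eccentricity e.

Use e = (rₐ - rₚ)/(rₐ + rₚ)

Convert to SI: rₚ = 800 Gm = 8e+11 m; rₐ = 8 Tm = 8e+12 m.
e = (rₐ − rₚ) / (rₐ + rₚ).
e = (8e+12 − 8e+11) / (8e+12 + 8e+11) = 7.2e+12 / 8.8e+12 ≈ 0.8182.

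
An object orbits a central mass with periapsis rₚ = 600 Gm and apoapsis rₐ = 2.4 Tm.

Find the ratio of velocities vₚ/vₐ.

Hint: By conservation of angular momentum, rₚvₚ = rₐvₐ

Convert to SI: rₚ = 600 Gm = 6e+11 m; rₐ = 2.4 Tm = 2.4e+12 m.
Conservation of angular momentum gives rₚvₚ = rₐvₐ, so vₚ/vₐ = rₐ/rₚ.
vₚ/vₐ = 2.4e+12 / 6e+11 ≈ 4.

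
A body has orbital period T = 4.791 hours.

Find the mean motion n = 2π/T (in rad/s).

Convert to SI: T = 4.791 hours = 17247.6 s.
n = 2π / T.
n = 2π / 17247.6 s ≈ 0.0003643 rad/s.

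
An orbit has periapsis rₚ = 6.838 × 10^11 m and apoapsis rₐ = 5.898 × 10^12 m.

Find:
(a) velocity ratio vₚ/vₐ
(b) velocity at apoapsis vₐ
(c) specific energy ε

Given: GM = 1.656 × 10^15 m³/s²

(a) Conservation of angular momentum (rₚvₚ = rₐvₐ) gives vₚ/vₐ = rₐ/rₚ = 5.898e+12/6.838e+11 ≈ 8.625
(b) With a = (rₚ + rₐ)/2 = 3.2909e+12 m, vₐ = √(GM (2/rₐ − 1/a)) = √(1.656e+15 · (2/5.898e+12 − 1/3.2909e+12)) m/s ≈ 7.638 m/s
(c) With a = (rₚ + rₐ)/2 = 3.2909e+12 m, ε = −GM/(2a) = −1.656e+15/(2 · 3.2909e+12) J/kg ≈ -251.6 J/kg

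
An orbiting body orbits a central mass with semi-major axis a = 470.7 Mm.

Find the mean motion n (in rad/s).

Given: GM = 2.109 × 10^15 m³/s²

Convert to SI: a = 470.7 Mm = 4.707e+08 m.
n = √(GM / a³).
n = √(2.109e+15 / (4.707e+08)³) rad/s ≈ 4.497e-06 rad/s.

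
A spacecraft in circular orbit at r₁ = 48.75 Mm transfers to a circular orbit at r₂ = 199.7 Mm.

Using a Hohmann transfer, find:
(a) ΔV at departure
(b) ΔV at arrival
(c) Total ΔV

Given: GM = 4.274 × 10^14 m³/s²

Convert to SI: r₁ = 48.75 Mm = 4.875e+07 m; r₂ = 199.7 Mm = 1.997e+08 m.
Transfer semi-major axis: a_t = (r₁ + r₂)/2 = (4.875e+07 + 1.997e+08)/2 = 1.24225e+08 m.
Circular speeds: v₁ = √(GM/r₁) = 2960.94 m/s, v₂ = √(GM/r₂) = 1462.95 m/s.
Transfer speeds (vis-viva v² = GM(2/r − 1/a_t)): v₁ᵗ = 3754.17 m/s, v₂ᵗ = 916.455 m/s.
(a) ΔV₁ = |v₁ᵗ − v₁| ≈ 793.2 m/s = 793.2 m/s.
(b) ΔV₂ = |v₂ − v₂ᵗ| ≈ 546.5 m/s = 546.5 m/s.
(c) ΔV_total = ΔV₁ + ΔV₂ ≈ 1340 m/s = 1.34 km/s.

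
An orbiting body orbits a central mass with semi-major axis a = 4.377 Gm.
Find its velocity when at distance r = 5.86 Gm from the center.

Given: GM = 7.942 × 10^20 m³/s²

Convert to SI: a = 4.377 Gm = 4.377e+09 m; r = 5.86 Gm = 5.86e+09 m.
Vis-viva: v = √(GM · (2/r − 1/a)).
2/r − 1/a = 2/5.86e+09 − 1/4.377e+09 = 1.1283e-10 m⁻¹.
v = √(7.942e+20 · 1.1283e-10) m/s ≈ 2.993e+05 m/s = 299.3 km/s.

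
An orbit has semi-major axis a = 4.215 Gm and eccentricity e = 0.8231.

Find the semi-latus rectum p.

Convert to SI: a = 4.215 Gm = 4.215e+09 m.
p = a (1 − e²).
p = 4.215e+09 · (1 − (0.8231)²) = 4.215e+09 · 0.322506 ≈ 1.359e+09 m = 1.359 Gm.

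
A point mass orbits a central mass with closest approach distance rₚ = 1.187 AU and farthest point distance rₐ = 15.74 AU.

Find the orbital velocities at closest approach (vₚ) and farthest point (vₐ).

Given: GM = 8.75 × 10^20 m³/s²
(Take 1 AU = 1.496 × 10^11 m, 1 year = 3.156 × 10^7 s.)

Convert to SI: rₚ = 1.187 AU = 1.77575e+11 m; rₐ = 15.74 AU = 2.3547e+12 m.
Use the vis-viva equation v² = GM(2/r − 1/a) with a = (rₚ + rₐ)/2 = (1.77575e+11 + 2.3547e+12)/2 = 1.26614e+12 m.
vₚ = √(GM · (2/rₚ − 1/a)) = √(8.75e+20 · (2/1.77575e+11 − 1/1.26614e+12)) m/s ≈ 9.573e+04 m/s = 20.2 AU/year.
vₐ = √(GM · (2/rₐ − 1/a)) = √(8.75e+20 · (2/2.3547e+12 − 1/1.26614e+12)) m/s ≈ 7219 m/s = 1.523 AU/year.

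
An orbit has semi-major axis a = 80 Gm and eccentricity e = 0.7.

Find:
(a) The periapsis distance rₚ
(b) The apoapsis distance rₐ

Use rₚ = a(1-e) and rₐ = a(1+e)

Convert to SI: a = 80 Gm = 8e+10 m.
(a) rₚ = a(1 − e) = 8e+10 · (1 − 0.7) = 8e+10 · 0.3 ≈ 2.4e+10 m = 24 Gm.
(b) rₐ = a(1 + e) = 8e+10 · (1 + 0.7) = 8e+10 · 1.7 ≈ 1.36e+11 m = 136 Gm.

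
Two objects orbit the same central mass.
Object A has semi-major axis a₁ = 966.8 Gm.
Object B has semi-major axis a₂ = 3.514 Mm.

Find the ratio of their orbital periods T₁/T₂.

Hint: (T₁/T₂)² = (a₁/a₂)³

Convert to SI: a₁ = 966.8 Gm = 9.668e+11 m; a₂ = 3.514 Mm = 3.514e+06 m.
From Kepler's third law, (T₁/T₂)² = (a₁/a₂)³, so T₁/T₂ = (a₁/a₂)^(3/2).
a₁/a₂ = 9.668e+11 / 3.514e+06 = 275128.
T₁/T₂ = (275128)^(3/2) ≈ 1.443e+08.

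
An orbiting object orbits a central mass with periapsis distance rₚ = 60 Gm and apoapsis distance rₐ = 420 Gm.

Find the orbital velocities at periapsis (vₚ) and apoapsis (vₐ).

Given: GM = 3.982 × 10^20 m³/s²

Convert to SI: rₚ = 60 Gm = 6e+10 m; rₐ = 420 Gm = 4.2e+11 m.
Use the vis-viva equation v² = GM(2/r − 1/a) with a = (rₚ + rₐ)/2 = (6e+10 + 4.2e+11)/2 = 2.4e+11 m.
vₚ = √(GM · (2/rₚ − 1/a)) = √(3.982e+20 · (2/6e+10 − 1/2.4e+11)) m/s ≈ 1.078e+05 m/s = 107.8 km/s.
vₐ = √(GM · (2/rₐ − 1/a)) = √(3.982e+20 · (2/4.2e+11 − 1/2.4e+11)) m/s ≈ 1.54e+04 m/s = 15.4 km/s.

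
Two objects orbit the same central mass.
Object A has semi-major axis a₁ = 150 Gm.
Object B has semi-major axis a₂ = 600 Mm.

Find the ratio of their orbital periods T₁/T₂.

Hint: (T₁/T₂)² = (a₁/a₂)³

Convert to SI: a₁ = 150 Gm = 1.5e+11 m; a₂ = 600 Mm = 6e+08 m.
From Kepler's third law, (T₁/T₂)² = (a₁/a₂)³, so T₁/T₂ = (a₁/a₂)^(3/2).
a₁/a₂ = 1.5e+11 / 6e+08 = 250.
T₁/T₂ = (250)^(3/2) ≈ 3953.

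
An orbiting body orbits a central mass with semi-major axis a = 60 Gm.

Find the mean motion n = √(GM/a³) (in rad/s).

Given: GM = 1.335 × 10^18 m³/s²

Convert to SI: a = 60 Gm = 6e+10 m.
n = √(GM / a³).
n = √(1.335e+18 / (6e+10)³) rad/s ≈ 7.862e-08 rad/s.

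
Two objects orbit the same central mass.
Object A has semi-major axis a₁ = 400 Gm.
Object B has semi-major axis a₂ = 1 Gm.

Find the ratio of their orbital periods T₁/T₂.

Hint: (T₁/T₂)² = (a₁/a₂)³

Convert to SI: a₁ = 400 Gm = 4e+11 m; a₂ = 1 Gm = 1e+09 m.
From Kepler's third law, (T₁/T₂)² = (a₁/a₂)³, so T₁/T₂ = (a₁/a₂)^(3/2).
a₁/a₂ = 4e+11 / 1e+09 = 400.
T₁/T₂ = (400)^(3/2) ≈ 8000.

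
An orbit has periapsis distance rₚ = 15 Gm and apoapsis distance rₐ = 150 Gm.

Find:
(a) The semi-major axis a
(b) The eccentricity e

Convert to SI: rₚ = 15 Gm = 1.5e+10 m; rₐ = 150 Gm = 1.5e+11 m.
(a) a = (rₚ + rₐ) / 2 = (1.5e+10 + 1.5e+11) / 2 ≈ 8.25e+10 m = 82.5 Gm.
(b) e = (rₐ − rₚ) / (rₐ + rₚ) = (1.5e+11 − 1.5e+10) / (1.5e+11 + 1.5e+10) ≈ 0.8182.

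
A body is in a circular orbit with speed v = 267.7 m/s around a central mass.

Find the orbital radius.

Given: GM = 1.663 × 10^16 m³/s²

For a circular orbit, v² = GM / r, so r = GM / v².
r = 1.663e+16 / (267.7)² m ≈ 2.321e+11 m = 2.321 × 10^11 m.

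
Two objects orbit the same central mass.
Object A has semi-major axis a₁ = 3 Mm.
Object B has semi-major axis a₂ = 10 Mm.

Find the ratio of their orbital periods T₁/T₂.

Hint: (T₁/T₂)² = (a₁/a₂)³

Convert to SI: a₁ = 3 Mm = 3e+06 m; a₂ = 10 Mm = 1e+07 m.
From Kepler's third law, (T₁/T₂)² = (a₁/a₂)³, so T₁/T₂ = (a₁/a₂)^(3/2).
a₁/a₂ = 3e+06 / 1e+07 = 0.3.
T₁/T₂ = (0.3)^(3/2) ≈ 0.1643.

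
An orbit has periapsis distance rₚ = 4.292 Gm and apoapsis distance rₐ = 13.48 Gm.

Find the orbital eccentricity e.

Convert to SI: rₚ = 4.292 Gm = 4.292e+09 m; rₐ = 13.48 Gm = 1.348e+10 m.
e = (rₐ − rₚ) / (rₐ + rₚ).
e = (1.348e+10 − 4.292e+09) / (1.348e+10 + 4.292e+09) = 9.188e+09 / 1.7772e+10 ≈ 0.517.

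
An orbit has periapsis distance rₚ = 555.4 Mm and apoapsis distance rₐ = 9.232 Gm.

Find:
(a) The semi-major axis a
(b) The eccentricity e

Convert to SI: rₚ = 555.4 Mm = 5.554e+08 m; rₐ = 9.232 Gm = 9.232e+09 m.
(a) a = (rₚ + rₐ) / 2 = (5.554e+08 + 9.232e+09) / 2 ≈ 4.894e+09 m = 4.894 Gm.
(b) e = (rₐ − rₚ) / (rₐ + rₚ) = (9.232e+09 − 5.554e+08) / (9.232e+09 + 5.554e+08) ≈ 0.8865.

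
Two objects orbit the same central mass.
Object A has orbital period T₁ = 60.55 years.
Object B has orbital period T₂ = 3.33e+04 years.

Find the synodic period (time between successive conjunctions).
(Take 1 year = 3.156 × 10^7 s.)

Convert to SI: T₁ = 60.55 years = 1.91096e+09 s; T₂ = 3.33e+04 years = 1.05095e+12 s.
T_syn = |T₁ · T₂ / (T₁ − T₂)|.
T_syn = |1.91096e+09 · 1.05095e+12 / (1.91096e+09 − 1.05095e+12)| s ≈ 1.914e+09 s = 60.66 years.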